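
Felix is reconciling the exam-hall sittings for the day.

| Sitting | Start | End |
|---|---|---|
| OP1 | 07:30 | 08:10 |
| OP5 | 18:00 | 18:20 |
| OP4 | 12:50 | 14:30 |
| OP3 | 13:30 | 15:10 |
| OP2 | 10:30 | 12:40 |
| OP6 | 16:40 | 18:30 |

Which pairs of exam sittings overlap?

OP3 & OP4, OP5 & OP6

Two intervals overlap when each starts before the other ends.
Sorted by start: OP1, OP2, OP4, OP3, OP6, OP5.
OP2 starts after OP1 ends, so nothing later overlaps OP1 either.
OP4 starts after OP2 ends, so nothing later overlaps OP2 either.
OP3 starts before OP4 ends → OP4 and OP3 overlap.
OP6 starts after OP4 ends, so nothing later overlaps OP4 either.
OP6 starts after OP3 ends, so nothing later overlaps OP3 either.
OP5 starts before OP6 ends → OP6 and OP5 overlap.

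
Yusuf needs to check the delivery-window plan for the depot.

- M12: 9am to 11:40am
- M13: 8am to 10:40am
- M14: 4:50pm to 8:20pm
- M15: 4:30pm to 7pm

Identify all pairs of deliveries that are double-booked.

Sorted by start: M13, M12, M15, M14.
M12 starts before M13 ends → M13 and M12 overlap.
M15 starts after M13 ends — done with M13.
M15 starts after M12 ends — done with M12.
M14 starts before M15 ends → M15 and M14 overlap.

M12 & M13, M14 & M15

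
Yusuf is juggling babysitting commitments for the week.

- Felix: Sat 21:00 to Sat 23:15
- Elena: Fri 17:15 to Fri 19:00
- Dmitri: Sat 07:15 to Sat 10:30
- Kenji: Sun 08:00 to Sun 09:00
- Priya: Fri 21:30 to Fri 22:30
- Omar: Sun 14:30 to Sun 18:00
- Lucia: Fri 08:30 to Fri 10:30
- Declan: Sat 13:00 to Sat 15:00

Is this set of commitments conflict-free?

Yes

Check each pair: they overlap iff neither finishes before the other starts.
Sorted by start: Lucia, Elena, Priya, Dmitri, Declan, Felix, Kenji, Omar.
Elena starts after Lucia ends, so Lucia has no further overlaps.
Priya starts after Elena ends, so Elena has no further overlaps.
Dmitri starts after Priya ends, so Priya has no further overlaps.
Declan starts after Dmitri ends, so Dmitri has no further overlaps.
Felix starts after Declan ends, so Declan has no further overlaps.
Kenji starts after Felix ends, so Felix has no further overlaps.
Omar starts after Kenji ends.
Every pair is clear; the schedule has no overlaps.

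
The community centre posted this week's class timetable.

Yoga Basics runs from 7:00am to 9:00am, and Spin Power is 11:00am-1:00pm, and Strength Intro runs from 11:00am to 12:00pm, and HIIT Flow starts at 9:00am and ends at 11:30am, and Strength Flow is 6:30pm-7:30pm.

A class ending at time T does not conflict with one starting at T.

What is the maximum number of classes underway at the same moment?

3

Sort all start/end points and keep a running count:
7:00am start Yoga Basics → 1
9:00am end Yoga Basics → 0
9:00am start HIIT Flow → 1
11:00am start Spin Power → 2
11:00am start Strength Intro → 3
11:30am end HIIT Flow → 2
12:00pm end Strength Intro → 1
1:00pm end Spin Power → 0
6:30pm start Strength Flow → 1
7:30pm end Strength Flow → 0
Peak is 3, at 11:00am (HIIT Flow, Spin Power, Strength Intro).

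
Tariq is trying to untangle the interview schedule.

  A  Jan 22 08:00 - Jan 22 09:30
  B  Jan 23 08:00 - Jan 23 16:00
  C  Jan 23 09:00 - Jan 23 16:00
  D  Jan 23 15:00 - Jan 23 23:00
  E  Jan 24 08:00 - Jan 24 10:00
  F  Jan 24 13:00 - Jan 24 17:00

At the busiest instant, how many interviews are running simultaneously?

3

Sweep the timeline, counting +1 at each start and −1 at each end (ends before starts at a tie):
Jan 22 08:00 start A → 1
Jan 22 09:30 end A → 0
Jan 23 08:00 start B → 1
Jan 23 09:00 start C → 2
Jan 23 15:00 start D → 3
Jan 23 16:00 end B → 2
Jan 23 16:00 end C → 1
Jan 23 23:00 end D → 0
Jan 24 08:00 start E → 1
Jan 24 10:00 end E → 0
Jan 24 13:00 start F → 1
Jan 24 17:00 end F → 0
Peak is 3, at Jan 23 15:00 (B, C, D).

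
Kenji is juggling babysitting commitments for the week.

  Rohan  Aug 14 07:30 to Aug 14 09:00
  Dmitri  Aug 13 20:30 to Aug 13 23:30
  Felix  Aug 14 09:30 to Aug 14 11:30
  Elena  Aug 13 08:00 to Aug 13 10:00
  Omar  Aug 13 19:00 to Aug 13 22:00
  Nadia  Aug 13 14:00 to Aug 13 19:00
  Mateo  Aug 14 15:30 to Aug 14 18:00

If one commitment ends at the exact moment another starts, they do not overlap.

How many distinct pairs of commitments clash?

Sorted by start: Elena, Nadia, Omar, Dmitri, Rohan, Felix, Mateo.
Nadia starts after Elena ends — done with Elena.
Omar starts exactly when Nadia ends (back-to-back, no overlap) — done with Nadia.
Dmitri starts before Omar ends → Omar and Dmitri overlap.
Rohan starts after Omar ends — done with Omar.
Rohan starts after Dmitri ends — done with Dmitri.
Felix starts after Rohan ends — done with Rohan.
Mateo starts after Felix ends.
Overlapping pairs: Dmitri & Omar — 1 in total.

1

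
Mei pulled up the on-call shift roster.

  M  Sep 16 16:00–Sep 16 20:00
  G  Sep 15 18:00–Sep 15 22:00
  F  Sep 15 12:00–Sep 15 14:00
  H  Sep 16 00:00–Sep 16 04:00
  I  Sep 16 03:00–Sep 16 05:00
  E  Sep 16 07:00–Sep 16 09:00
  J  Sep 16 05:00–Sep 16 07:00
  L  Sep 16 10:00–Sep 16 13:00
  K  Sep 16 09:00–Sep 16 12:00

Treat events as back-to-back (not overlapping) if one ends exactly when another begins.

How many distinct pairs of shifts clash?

Sorted by start: F, G, H, I, J, E, K, L, M.
G starts after F ends, so F has no further overlaps.
H starts after G ends, so G has no further overlaps.
I starts before H ends → H and I overlap.
J starts after H ends, so H has no further overlaps.
J starts exactly when I ends (back-to-back, no overlap), so I has no further overlaps.
E starts exactly when J ends (back-to-back, no overlap), so J has no further overlaps.
K starts exactly when E ends (back-to-back, no overlap), so E has no further overlaps.
L starts before K ends → K and L overlap.
M starts after K ends.
M starts after L ends.
Overlapping pairs: H & I, K & L — 2 in total.

2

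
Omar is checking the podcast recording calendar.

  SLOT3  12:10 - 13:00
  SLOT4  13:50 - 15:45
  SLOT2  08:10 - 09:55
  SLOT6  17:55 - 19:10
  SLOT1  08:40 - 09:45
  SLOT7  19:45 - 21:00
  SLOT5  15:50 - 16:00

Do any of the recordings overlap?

Two intervals overlap when each starts before the other ends.
Sorted by start: SLOT2, SLOT1, SLOT3, SLOT4, SLOT5, SLOT6, SLOT7.
SLOT1 starts before SLOT2 ends → SLOT2 and SLOT1 overlap.
That's a conflict, so the schedule is not conflict-free.

Yes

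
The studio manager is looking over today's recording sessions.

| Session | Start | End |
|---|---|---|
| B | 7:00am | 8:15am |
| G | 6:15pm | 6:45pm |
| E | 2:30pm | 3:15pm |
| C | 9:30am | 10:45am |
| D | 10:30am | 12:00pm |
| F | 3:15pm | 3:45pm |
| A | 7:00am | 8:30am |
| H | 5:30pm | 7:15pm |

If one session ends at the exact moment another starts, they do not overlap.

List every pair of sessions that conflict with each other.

A & B, C & D, G & H

Sorted by start: A, B, C, D, E, F, H, G.
B starts before A ends → A and B overlap.
C starts after A ends, so nothing later overlaps A either.
C starts after B ends, so nothing later overlaps B either.
D starts before C ends → C and D overlap.
E starts after C ends, so nothing later overlaps C either.
E starts after D ends, so nothing later overlaps D either.
F starts exactly when E ends (back-to-back, no overlap), so nothing later overlaps E either.
H starts after F ends, so nothing later overlaps F either.
G starts before H ends → H and G overlap.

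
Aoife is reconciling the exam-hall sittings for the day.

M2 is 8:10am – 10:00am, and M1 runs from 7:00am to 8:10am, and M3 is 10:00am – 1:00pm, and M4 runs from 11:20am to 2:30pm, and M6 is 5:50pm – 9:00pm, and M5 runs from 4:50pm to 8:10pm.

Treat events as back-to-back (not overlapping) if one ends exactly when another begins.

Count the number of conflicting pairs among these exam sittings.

Sorted by start: M1, M2, M3, M4, M5, M6.
M2 starts exactly when M1 ends (back-to-back, no overlap) — done with M1.
M3 starts exactly when M2 ends (back-to-back, no overlap) — done with M2.
M4 starts before M3 ends → M3 and M4 overlap.
M5 starts after M3 ends — done with M3.
M5 starts after M4 ends — done with M4.
M6 starts before M5 ends → M5 and M6 overlap.
Overlapping pairs: M3 & M4, M5 & M6 — 2 in total.

2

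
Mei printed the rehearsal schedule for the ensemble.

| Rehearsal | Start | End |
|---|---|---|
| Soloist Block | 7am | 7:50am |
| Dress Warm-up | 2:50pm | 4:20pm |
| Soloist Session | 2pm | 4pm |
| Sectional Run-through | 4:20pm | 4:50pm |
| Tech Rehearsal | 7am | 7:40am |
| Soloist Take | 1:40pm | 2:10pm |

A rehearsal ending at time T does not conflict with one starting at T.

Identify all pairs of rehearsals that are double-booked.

Sorted by start: Tech Rehearsal, Soloist Block, Soloist Take, Soloist Session, Dress Warm-up, Sectional Run-through.
Soloist Block starts before Tech Rehearsal ends → Tech Rehearsal and Soloist Block overlap.
Soloist Take starts after Tech Rehearsal ends — done with Tech Rehearsal.
Soloist Take starts after Soloist Block ends — done with Soloist Block.
Soloist Session starts before Soloist Take ends → Soloist Take and Soloist Session overlap.
Dress Warm-up starts after Soloist Take ends — done with Soloist Take.
Dress Warm-up starts before Soloist Session ends → Soloist Session and Dress Warm-up overlap.
Sectional Run-through starts after Soloist Session ends.
Sectional Run-through starts exactly when Dress Warm-up ends (back-to-back, no overlap).

Dress Warm-up & Soloist Session, Soloist Block & Tech Rehearsal, Soloist Session & Soloist Take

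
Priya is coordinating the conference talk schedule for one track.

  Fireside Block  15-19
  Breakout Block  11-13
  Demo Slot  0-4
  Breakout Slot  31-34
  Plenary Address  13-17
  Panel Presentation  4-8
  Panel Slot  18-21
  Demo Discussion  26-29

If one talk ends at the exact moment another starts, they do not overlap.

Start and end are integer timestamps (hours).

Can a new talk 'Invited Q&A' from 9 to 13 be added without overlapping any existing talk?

Demo Slot: ends 4 at or before Invited Q&A starts 9 → clear.
Panel Presentation: ends 8 at or before Invited Q&A starts 9 → clear.
Breakout Block: starts 11 before Invited Q&A ends 13, and ends 13 after Invited Q&A starts 9 → overlap.
Plenary Address: starts 13 at or after Invited Q&A ends 13 → clear.
Fireside Block: starts 15 at or after Invited Q&A ends 13 → clear.
Panel Slot: starts 18 at or after Invited Q&A ends 13 → clear.
Demo Discussion: starts 26 at or after Invited Q&A ends 13 → clear.
Breakout Slot: starts 31 at or after Invited Q&A ends 13 → clear.
Invited Q&A overlaps Breakout Block.

No — it overlaps Breakout Block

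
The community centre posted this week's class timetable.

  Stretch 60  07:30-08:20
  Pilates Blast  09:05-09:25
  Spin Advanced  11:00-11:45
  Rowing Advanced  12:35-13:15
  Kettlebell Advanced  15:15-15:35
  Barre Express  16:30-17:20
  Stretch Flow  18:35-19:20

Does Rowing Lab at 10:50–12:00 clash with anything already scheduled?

Stretch 60: ends 08:20 at or before Rowing Lab starts 10:50 → clear.
Pilates Blast: ends 09:25 at or before Rowing Lab starts 10:50 → clear.
Spin Advanced: starts 11:00 before Rowing Lab ends 12:00, and ends 11:45 after Rowing Lab starts 10:50 → overlap.
Rowing Advanced: starts 12:35 at or after Rowing Lab ends 12:00 → clear.
Kettlebell Advanced: starts 15:15 at or after Rowing Lab ends 12:00 → clear.
Barre Express: starts 16:30 at or after Rowing Lab ends 12:00 → clear.
Stretch Flow: starts 18:35 at or after Rowing Lab ends 12:00 → clear.
Rowing Lab overlaps Spin Advanced.

Yes — it overlaps Spin Advanced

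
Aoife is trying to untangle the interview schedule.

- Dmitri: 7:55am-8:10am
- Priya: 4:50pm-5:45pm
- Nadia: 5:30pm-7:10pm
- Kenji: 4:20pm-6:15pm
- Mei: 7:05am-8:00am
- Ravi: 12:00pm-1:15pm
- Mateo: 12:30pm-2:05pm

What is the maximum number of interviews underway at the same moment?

3

Sort all start/end points and keep a running count:
7:05am start Mei → 1
7:55am start Dmitri → 2
8:00am end Mei → 1
8:10am end Dmitri → 0
12:00pm start Ravi → 1
12:30pm start Mateo → 2
1:15pm end Ravi → 1
2:05pm end Mateo → 0
4:20pm start Kenji → 1
4:50pm start Priya → 2
5:30pm start Nadia → 3
5:45pm end Priya → 2
6:15pm end Kenji → 1
7:10pm end Nadia → 0
Peak is 3, at 5:30pm (Kenji, Nadia, Priya).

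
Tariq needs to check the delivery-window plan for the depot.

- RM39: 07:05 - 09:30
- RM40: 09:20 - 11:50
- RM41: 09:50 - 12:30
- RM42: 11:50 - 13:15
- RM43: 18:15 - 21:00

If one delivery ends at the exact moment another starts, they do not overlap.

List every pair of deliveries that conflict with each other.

RM39 & RM40, RM40 & RM41, RM41 & RM42

Sorted by start: RM39, RM40, RM41, RM42, RM43.
RM40 starts before RM39 ends → RM39 and RM40 overlap.
RM41 starts after RM39 ends; RM39 is clear from here.
RM41 starts before RM40 ends → RM40 and RM41 overlap.
RM42 starts exactly when RM40 ends (back-to-back, no overlap); RM40 is clear from here.
RM42 starts before RM41 ends → RM41 and RM42 overlap.
RM43 starts after RM41 ends.
RM43 starts after RM42 ends.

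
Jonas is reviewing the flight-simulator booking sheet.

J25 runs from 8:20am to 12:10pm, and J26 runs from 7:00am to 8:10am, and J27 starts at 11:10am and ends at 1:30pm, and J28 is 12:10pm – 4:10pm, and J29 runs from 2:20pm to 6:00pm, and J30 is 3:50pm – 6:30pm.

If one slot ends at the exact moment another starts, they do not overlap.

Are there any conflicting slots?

Sorted by start: J26, J25, J27, J28, J29, J30.
J25 starts after J26 ends; J26 is clear from here.
J27 starts before J25 ends → J25 and J27 overlap.
That's a conflict, so the schedule is not conflict-free.

Yes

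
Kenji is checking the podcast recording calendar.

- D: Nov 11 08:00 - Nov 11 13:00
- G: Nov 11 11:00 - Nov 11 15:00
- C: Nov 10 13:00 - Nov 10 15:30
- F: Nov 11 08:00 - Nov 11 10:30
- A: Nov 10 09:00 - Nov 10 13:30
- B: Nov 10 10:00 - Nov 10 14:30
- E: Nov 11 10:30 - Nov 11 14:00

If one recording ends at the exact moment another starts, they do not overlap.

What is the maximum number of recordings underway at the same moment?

3

Sweep the timeline, counting +1 at each start and −1 at each end (ends before starts at a tie):
Nov 10 09:00 start A → 1
Nov 10 10:00 start B → 2
Nov 10 13:00 start C → 3
Nov 10 13:30 end A → 2
Nov 10 14:30 end B → 1
Nov 10 15:30 end C → 0
Nov 11 08:00 start D → 1
Nov 11 08:00 start F → 2
Nov 11 10:30 end F → 1
Nov 11 10:30 start E → 2
Nov 11 11:00 start G → 3
Nov 11 13:00 end D → 2
Nov 11 14:00 end E → 1
Nov 11 15:00 end G → 0
Peak is 3, at Nov 10 13:00 (A, B, C).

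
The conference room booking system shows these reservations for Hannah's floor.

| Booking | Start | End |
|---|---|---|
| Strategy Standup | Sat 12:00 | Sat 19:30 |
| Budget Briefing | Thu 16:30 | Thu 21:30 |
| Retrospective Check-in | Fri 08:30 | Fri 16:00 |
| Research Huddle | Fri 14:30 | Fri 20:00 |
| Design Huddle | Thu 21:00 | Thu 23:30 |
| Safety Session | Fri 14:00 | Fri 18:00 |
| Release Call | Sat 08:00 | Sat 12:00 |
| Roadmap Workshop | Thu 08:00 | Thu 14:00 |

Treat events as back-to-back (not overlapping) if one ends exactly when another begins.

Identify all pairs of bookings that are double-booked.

Budget Briefing & Design Huddle, Research Huddle & Retrospective Check-in, Research Huddle & Safety Session, Retrospective Check-in & Safety Session

Sorted by start: Roadmap Workshop, Budget Briefing, Design Huddle, Retrospective Check-in, Safety Session, Research Huddle, Release Call, Strategy Standup.
Budget Briefing starts after Roadmap Workshop ends, so Roadmap Workshop has no further overlaps.
Design Huddle starts before Budget Briefing ends → Budget Briefing and Design Huddle overlap.
Retrospective Check-in starts after Budget Briefing ends, so Budget Briefing has no further overlaps.
Retrospective Check-in starts after Design Huddle ends, so Design Huddle has no further overlaps.
Safety Session starts before Retrospective Check-in ends → Retrospective Check-in and Safety Session overlap.
Research Huddle starts before Retrospective Check-in ends → Retrospective Check-in and Research Huddle overlap.
Release Call starts after Retrospective Check-in ends, so Retrospective Check-in has no further overlaps.
Research Huddle starts before Safety Session ends → Safety Session and Research Huddle overlap.
Release Call starts after Safety Session ends, so Safety Session has no further overlaps.
Release Call starts after Research Huddle ends, so Research Huddle has no further overlaps.
Strategy Standup starts exactly when Release Call ends (back-to-back, no overlap).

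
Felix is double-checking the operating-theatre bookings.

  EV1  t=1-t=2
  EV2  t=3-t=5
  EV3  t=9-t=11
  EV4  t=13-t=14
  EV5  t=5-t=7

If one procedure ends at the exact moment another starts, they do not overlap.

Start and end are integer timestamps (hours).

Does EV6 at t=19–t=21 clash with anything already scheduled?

EV1: ends t=2 at or before EV6 starts t=19 → clear.
EV2: ends t=5 at or before EV6 starts t=19 → clear.
EV5: ends t=7 at or before EV6 starts t=19 → clear.
EV3: ends t=11 at or before EV6 starts t=19 → clear.
EV4: ends t=14 at or before EV6 starts t=19 → clear.

No — it doesn't clash with anything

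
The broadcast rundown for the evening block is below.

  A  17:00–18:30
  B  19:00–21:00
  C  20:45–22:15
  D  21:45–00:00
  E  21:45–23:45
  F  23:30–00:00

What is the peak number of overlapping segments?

3

Sweep the timeline, counting +1 at each start and −1 at each end (ends before starts at a tie):
17:00 start A → 1
18:30 end A → 0
19:00 start B → 1
20:45 start C → 2
21:00 end B → 1
21:45 start D → 2
21:45 start E → 3
22:15 end C → 2
23:30 start F → 3
23:45 end E → 2
00:00 end D → 1
00:00 end F → 0
Peak is 3, at 21:45 (C, D, E).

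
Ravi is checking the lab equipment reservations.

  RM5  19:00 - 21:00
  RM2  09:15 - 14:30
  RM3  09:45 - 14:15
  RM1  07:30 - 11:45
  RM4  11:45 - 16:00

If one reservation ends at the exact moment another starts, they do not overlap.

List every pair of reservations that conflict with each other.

Sorted by start: RM1, RM2, RM3, RM4, RM5.
RM2 starts before RM1 ends → RM1 and RM2 overlap.
RM3 starts before RM1 ends → RM1 and RM3 overlap.
RM4 starts exactly when RM1 ends (back-to-back, no overlap), so RM1 has no further overlaps.
RM3 starts before RM2 ends → RM2 and RM3 overlap.
RM4 starts before RM2 ends → RM2 and RM4 overlap.
RM5 starts after RM2 ends.
RM4 starts before RM3 ends → RM3 and RM4 overlap.
RM5 starts after RM3 ends.
RM5 starts after RM4 ends.

RM1 & RM2, RM1 & RM3, RM2 & RM3, RM2 & RM4, RM3 & RM4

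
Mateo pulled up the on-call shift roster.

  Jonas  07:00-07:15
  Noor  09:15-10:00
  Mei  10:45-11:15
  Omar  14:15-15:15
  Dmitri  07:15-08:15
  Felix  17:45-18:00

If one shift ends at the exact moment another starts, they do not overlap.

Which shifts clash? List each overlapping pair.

no overlapping pairs

Sorted by start: Jonas, Dmitri, Noor, Mei, Omar, Felix.
Dmitri starts exactly when Jonas ends (back-to-back, no overlap), so nothing later overlaps Jonas either.
Noor starts after Dmitri ends, so nothing later overlaps Dmitri either.
Mei starts after Noor ends, so nothing later overlaps Noor either.
Omar starts after Mei ends, so nothing later overlaps Mei either.
Felix starts after Omar ends.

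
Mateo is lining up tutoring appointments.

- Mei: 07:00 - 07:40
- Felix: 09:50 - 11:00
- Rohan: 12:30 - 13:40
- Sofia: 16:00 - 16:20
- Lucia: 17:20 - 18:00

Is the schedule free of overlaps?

Sorted by start: Mei, Felix, Rohan, Sofia, Lucia.
Felix starts after Mei ends, so nothing later overlaps Mei either.
Rohan starts after Felix ends, so nothing later overlaps Felix either.
Sofia starts after Rohan ends, so nothing later overlaps Rohan either.
Lucia starts after Sofia ends.
Every pair is clear; the schedule has no overlaps.

Yes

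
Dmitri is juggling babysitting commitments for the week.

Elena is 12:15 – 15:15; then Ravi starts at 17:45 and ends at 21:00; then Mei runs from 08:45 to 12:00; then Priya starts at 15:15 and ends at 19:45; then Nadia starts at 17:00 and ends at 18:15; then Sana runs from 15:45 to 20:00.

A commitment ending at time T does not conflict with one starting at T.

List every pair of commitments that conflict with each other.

Nadia & Priya, Nadia & Ravi, Nadia & Sana, Priya & Ravi, Priya & Sana, Ravi & Sana

Two intervals overlap when each starts before the other ends.
Sorted by start: Mei, Elena, Priya, Sana, Nadia, Ravi.
Elena starts after Mei ends, so Mei has no further overlaps.
Priya starts exactly when Elena ends (back-to-back, no overlap), so Elena has no further overlaps.
Sana starts before Priya ends → Priya and Sana overlap.
Nadia starts before Priya ends → Priya and Nadia overlap.
Ravi starts before Priya ends → Priya and Ravi overlap.
Nadia starts before Sana ends → Sana and Nadia overlap.
Ravi starts before Sana ends → Sana and Ravi overlap.
Ravi starts before Nadia ends → Nadia and Ravi overlap.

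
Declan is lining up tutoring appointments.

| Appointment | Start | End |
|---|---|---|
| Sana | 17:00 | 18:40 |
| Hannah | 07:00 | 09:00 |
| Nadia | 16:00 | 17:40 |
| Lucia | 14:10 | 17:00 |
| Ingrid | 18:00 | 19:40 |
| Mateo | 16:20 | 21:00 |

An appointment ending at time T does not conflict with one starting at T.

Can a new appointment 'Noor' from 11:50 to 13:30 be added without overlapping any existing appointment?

Yes — the slot is free

Hannah: ends 09:00 at or before Noor starts 11:50 → clear.
Lucia: starts 14:10 at or after Noor ends 13:30 → clear.
Nadia: starts 16:00 at or after Noor ends 13:30 → clear.
Mateo: starts 16:20 at or after Noor ends 13:30 → clear.
Sana: starts 17:00 at or after Noor ends 13:30 → clear.
Ingrid: starts 18:00 at or after Noor ends 13:30 → clear.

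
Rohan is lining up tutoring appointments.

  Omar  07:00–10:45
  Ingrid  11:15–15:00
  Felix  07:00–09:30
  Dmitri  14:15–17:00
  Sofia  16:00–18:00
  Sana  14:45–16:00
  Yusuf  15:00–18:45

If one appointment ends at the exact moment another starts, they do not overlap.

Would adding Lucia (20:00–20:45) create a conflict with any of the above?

Omar: ends 10:45 at or before Lucia starts 20:00 → clear.
Felix: ends 09:30 at or before Lucia starts 20:00 → clear.
Ingrid: ends 15:00 at or before Lucia starts 20:00 → clear.
Dmitri: ends 17:00 at or before Lucia starts 20:00 → clear.
Sana: ends 16:00 at or before Lucia starts 20:00 → clear.
Yusuf: ends 18:45 at or before Lucia starts 20:00 → clear.
Sofia: ends 18:00 at or before Lucia starts 20:00 → clear.

No — it doesn't clash with anything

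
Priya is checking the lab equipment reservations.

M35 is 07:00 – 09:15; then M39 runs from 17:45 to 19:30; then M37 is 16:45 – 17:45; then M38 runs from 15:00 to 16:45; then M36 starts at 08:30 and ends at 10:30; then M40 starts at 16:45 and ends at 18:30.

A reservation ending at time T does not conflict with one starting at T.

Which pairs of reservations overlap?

M35 & M36, M37 & M40, M39 & M40

Check each pair: they overlap iff neither finishes before the other starts.
Sorted by start: M35, M36, M38, M37, M40, M39.
M36 starts before M35 ends → M35 and M36 overlap.
M38 starts after M35 ends, so M35 has no further overlaps.
M38 starts after M36 ends, so M36 has no further overlaps.
M37 starts exactly when M38 ends (back-to-back, no overlap), so M38 has no further overlaps.
M40 starts before M37 ends → M37 and M40 overlap.
M39 starts exactly when M37 ends (back-to-back, no overlap).
M39 starts before M40 ends → M40 and M39 overlap.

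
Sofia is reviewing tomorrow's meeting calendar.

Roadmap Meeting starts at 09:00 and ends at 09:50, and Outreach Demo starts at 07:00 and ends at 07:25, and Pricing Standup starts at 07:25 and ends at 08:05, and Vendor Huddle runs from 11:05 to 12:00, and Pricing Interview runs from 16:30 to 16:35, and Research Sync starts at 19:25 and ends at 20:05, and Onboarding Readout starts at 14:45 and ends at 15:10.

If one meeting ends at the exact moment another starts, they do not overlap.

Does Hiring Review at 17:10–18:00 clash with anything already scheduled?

Outreach Demo: ends 07:25 at or before Hiring Review starts 17:10 → clear.
Pricing Standup: ends 08:05 at or before Hiring Review starts 17:10 → clear.
Roadmap Meeting: ends 09:50 at or before Hiring Review starts 17:10 → clear.
Vendor Huddle: ends 12:00 at or before Hiring Review starts 17:10 → clear.
Onboarding Readout: ends 15:10 at or before Hiring Review starts 17:10 → clear.
Pricing Interview: ends 16:35 at or before Hiring Review starts 17:10 → clear.
Research Sync: starts 19:25 at or after Hiring Review ends 18:00 → clear.

No — it doesn't clash with anything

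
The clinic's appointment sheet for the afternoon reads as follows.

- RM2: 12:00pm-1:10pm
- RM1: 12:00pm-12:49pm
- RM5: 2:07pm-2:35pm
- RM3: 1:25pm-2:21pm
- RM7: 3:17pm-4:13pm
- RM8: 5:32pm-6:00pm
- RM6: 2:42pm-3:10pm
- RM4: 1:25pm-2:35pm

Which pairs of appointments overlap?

Sorted by start: RM1, RM2, RM3, RM4, RM5, RM6, RM7, RM8.
RM2 starts before RM1 ends → RM1 and RM2 overlap.
RM3 starts after RM1 ends; RM1 is clear from here.
RM3 starts after RM2 ends; RM2 is clear from here.
RM4 starts before RM3 ends → RM3 and RM4 overlap.
RM5 starts before RM3 ends → RM3 and RM5 overlap.
RM6 starts after RM3 ends; RM3 is clear from here.
RM5 starts before RM4 ends → RM4 and RM5 overlap.
RM6 starts after RM4 ends; RM4 is clear from here.
RM6 starts after RM5 ends; RM5 is clear from here.
RM7 starts after RM6 ends; RM6 is clear from here.
RM8 starts after RM7 ends.

RM1 & RM2, RM3 & RM4, RM3 & RM5, RM4 & RM5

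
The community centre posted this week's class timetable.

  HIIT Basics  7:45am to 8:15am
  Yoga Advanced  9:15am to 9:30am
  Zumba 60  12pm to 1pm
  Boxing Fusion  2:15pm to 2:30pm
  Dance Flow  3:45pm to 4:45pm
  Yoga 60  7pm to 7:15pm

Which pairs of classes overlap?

Sorted by start: HIIT Basics, Yoga Advanced, Zumba 60, Boxing Fusion, Dance Flow, Yoga 60.
Yoga Advanced starts after HIIT Basics ends, so HIIT Basics has no further overlaps.
Zumba 60 starts after Yoga Advanced ends, so Yoga Advanced has no further overlaps.
Boxing Fusion starts after Zumba 60 ends, so Zumba 60 has no further overlaps.
Dance Flow starts after Boxing Fusion ends, so Boxing Fusion has no further overlaps.
Yoga 60 starts after Dance Flow ends.

no overlapping pairs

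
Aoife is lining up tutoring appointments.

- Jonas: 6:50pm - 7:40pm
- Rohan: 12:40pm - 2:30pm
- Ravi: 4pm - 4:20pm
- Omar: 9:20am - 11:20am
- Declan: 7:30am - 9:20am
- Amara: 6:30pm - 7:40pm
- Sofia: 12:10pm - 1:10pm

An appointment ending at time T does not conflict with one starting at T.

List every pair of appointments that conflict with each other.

Sorted by start: Declan, Omar, Sofia, Rohan, Ravi, Amara, Jonas.
Omar starts exactly when Declan ends (back-to-back, no overlap) — done with Declan.
Sofia starts after Omar ends — done with Omar.
Rohan starts before Sofia ends → Sofia and Rohan overlap.
Ravi starts after Sofia ends — done with Sofia.
Ravi starts after Rohan ends — done with Rohan.
Amara starts after Ravi ends — done with Ravi.
Jonas starts before Amara ends → Amara and Jonas overlap.

Amara & Jonas, Rohan & Sofia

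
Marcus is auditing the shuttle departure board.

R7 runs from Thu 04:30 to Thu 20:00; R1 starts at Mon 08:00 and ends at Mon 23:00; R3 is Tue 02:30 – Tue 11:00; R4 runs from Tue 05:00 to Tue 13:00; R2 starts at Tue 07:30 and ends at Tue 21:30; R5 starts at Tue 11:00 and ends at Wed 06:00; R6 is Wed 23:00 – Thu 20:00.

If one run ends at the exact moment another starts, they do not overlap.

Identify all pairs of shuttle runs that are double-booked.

Sorted by start: R1, R3, R4, R2, R5, R6, R7.
R3 starts after R1 ends — done with R1.
R4 starts before R3 ends → R3 and R4 overlap.
R2 starts before R3 ends → R3 and R2 overlap.
R5 starts exactly when R3 ends (back-to-back, no overlap) — done with R3.
R2 starts before R4 ends → R4 and R2 overlap.
R5 starts before R4 ends → R4 and R5 overlap.
R6 starts after R4 ends — done with R4.
R5 starts before R2 ends → R2 and R5 overlap.
R6 starts after R2 ends — done with R2.
R6 starts after R5 ends — done with R5.
R7 starts before R6 ends → R6 and R7 overlap.

R2 & R3, R2 & R4, R2 & R5, R3 & R4, R4 & R5, R6 & R7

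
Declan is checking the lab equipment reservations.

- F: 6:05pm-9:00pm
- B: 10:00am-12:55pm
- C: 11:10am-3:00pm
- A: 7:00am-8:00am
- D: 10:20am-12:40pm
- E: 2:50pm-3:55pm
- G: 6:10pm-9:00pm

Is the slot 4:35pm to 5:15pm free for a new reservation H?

A: ends 8:00am at or before H starts 4:35pm → clear.
B: ends 12:55pm at or before H starts 4:35pm → clear.
D: ends 12:40pm at or before H starts 4:35pm → clear.
C: ends 3:00pm at or before H starts 4:35pm → clear.
E: ends 3:55pm at or before H starts 4:35pm → clear.
F: starts 6:05pm at or after H ends 5:15pm → clear.
G: starts 6:10pm at or after H ends 5:15pm → clear.

Yes — the slot is free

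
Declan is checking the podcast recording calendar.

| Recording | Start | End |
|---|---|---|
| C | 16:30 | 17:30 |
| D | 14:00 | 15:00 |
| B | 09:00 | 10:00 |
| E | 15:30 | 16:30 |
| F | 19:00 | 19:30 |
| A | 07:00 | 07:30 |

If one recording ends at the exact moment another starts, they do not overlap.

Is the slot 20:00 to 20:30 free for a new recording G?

A: ends 07:30 at or before G starts 20:00 → clear.
B: ends 10:00 at or before G starts 20:00 → clear.
D: ends 15:00 at or before G starts 20:00 → clear.
E: ends 16:30 at or before G starts 20:00 → clear.
C: ends 17:30 at or before G starts 20:00 → clear.
F: ends 19:30 at or before G starts 20:00 → clear.

Yes — the slot is free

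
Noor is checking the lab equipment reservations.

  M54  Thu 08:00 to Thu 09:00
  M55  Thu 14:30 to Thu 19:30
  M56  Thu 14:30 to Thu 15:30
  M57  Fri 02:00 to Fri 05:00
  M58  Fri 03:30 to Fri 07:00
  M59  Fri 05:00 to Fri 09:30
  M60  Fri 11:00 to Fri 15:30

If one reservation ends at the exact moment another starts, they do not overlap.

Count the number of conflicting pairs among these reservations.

Sorted by start: M54, M55, M56, M57, M58, M59, M60.
M55 starts after M54 ends, so nothing later overlaps M54 either.
M56 starts before M55 ends → M55 and M56 overlap.
M57 starts after M55 ends, so nothing later overlaps M55 either.
M57 starts after M56 ends, so nothing later overlaps M56 either.
M58 starts before M57 ends → M57 and M58 overlap.
M59 starts exactly when M57 ends (back-to-back, no overlap), so nothing later overlaps M57 either.
M59 starts before M58 ends → M58 and M59 overlap.
M60 starts after M58 ends.
M60 starts after M59 ends.
Overlapping pairs: M55 & M56, M57 & M58, M58 & M59 — 3 in total.

3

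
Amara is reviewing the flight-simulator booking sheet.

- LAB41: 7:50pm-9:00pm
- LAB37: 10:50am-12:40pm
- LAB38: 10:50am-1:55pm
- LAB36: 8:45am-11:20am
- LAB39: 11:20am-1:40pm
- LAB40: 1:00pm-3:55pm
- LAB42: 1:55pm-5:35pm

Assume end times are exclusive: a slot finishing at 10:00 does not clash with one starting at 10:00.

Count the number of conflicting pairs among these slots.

Sorted by start: LAB36, LAB37, LAB38, LAB39, LAB40, LAB42, LAB41.
LAB37 starts before LAB36 ends → LAB36 and LAB37 overlap.
LAB38 starts before LAB36 ends → LAB36 and LAB38 overlap.
LAB39 starts exactly when LAB36 ends (back-to-back, no overlap), so LAB36 has no further overlaps.
LAB38 starts before LAB37 ends → LAB37 and LAB38 overlap.
LAB39 starts before LAB37 ends → LAB37 and LAB39 overlap.
LAB40 starts after LAB37 ends, so LAB37 has no further overlaps.
LAB39 starts before LAB38 ends → LAB38 and LAB39 overlap.
LAB40 starts before LAB38 ends → LAB38 and LAB40 overlap.
LAB42 starts exactly when LAB38 ends (back-to-back, no overlap), so LAB38 has no further overlaps.
LAB40 starts before LAB39 ends → LAB39 and LAB40 overlap.
LAB42 starts after LAB39 ends, so LAB39 has no further overlaps.
LAB42 starts before LAB40 ends → LAB40 and LAB42 overlap.
LAB41 starts after LAB40 ends.
LAB41 starts after LAB42 ends.
Overlapping pairs: LAB36 & LAB37, LAB36 & LAB38, LAB37 & LAB38, LAB37 & LAB39, LAB38 & LAB39, LAB38 & LAB40, LAB39 & LAB40, LAB40 & LAB42 — 8 in total.

8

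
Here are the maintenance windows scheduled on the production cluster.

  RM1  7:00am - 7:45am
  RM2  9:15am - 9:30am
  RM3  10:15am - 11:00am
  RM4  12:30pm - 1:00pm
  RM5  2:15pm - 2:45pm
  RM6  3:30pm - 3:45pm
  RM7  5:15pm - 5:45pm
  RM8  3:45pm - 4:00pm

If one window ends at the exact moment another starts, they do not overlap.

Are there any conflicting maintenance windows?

No

Sorted by start: RM1, RM2, RM3, RM4, RM5, RM6, RM8, RM7.
RM2 starts after RM1 ends; RM1 is clear from here.
RM3 starts after RM2 ends; RM2 is clear from here.
RM4 starts after RM3 ends; RM3 is clear from here.
RM5 starts after RM4 ends; RM4 is clear from here.
RM6 starts after RM5 ends; RM5 is clear from here.
RM8 starts exactly when RM6 ends (back-to-back, no overlap); RM6 is clear from here.
RM7 starts after RM8 ends.
Every pair is clear; the schedule has no overlaps.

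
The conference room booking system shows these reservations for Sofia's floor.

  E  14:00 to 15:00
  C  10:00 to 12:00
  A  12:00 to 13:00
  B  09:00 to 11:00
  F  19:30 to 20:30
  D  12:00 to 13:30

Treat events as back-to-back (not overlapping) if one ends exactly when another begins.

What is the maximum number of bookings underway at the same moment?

2

Sweep the timeline, counting +1 at each start and −1 at each end (ends before starts at a tie):
09:00 start B → 1
10:00 start C → 2
11:00 end B → 1
12:00 end C → 0
12:00 start A → 1
12:00 start D → 2
13:00 end A → 1
13:30 end D → 0
14:00 start E → 1
15:00 end E → 0
19:30 start F → 1
20:30 end F → 0
Peak is 2, at 10:00 (B, C).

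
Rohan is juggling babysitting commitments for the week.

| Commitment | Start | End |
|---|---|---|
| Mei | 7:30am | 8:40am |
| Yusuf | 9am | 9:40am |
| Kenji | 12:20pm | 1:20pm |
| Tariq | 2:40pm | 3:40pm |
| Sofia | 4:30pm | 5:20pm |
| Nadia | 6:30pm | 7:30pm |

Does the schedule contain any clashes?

Sorted by start: Mei, Yusuf, Kenji, Tariq, Sofia, Nadia.
Yusuf starts after Mei ends — done with Mei.
Kenji starts after Yusuf ends — done with Yusuf.
Tariq starts after Kenji ends — done with Kenji.
Sofia starts after Tariq ends — done with Tariq.
Nadia starts after Sofia ends.
Every pair is clear; the schedule has no overlaps.

No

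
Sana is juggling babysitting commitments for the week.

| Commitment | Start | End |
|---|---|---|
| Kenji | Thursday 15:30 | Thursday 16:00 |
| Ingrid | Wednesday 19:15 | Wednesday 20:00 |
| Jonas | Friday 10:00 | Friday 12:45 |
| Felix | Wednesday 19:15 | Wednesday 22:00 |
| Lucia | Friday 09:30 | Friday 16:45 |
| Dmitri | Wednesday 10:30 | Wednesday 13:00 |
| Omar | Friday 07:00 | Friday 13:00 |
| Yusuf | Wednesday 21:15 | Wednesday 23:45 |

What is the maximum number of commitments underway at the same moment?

Walk through starts and ends in time order (an end at T is processed before a start at T):
Wednesday 10:30 start Dmitri → 1
Wednesday 13:00 end Dmitri → 0
Wednesday 19:15 start Felix → 1
Wednesday 19:15 start Ingrid → 2
Wednesday 20:00 end Ingrid → 1
Wednesday 21:15 start Yusuf → 2
Wednesday 22:00 end Felix → 1
Wednesday 23:45 end Yusuf → 0
Thursday 15:30 start Kenji → 1
Thursday 16:00 end Kenji → 0
Friday 07:00 start Omar → 1
Friday 09:30 start Lucia → 2
Friday 10:00 start Jonas → 3
Friday 12:45 end Jonas → 2
Friday 13:00 end Omar → 1
Friday 16:45 end Lucia → 0
Peak is 3, at Friday 10:00 (Jonas, Lucia, Omar).

3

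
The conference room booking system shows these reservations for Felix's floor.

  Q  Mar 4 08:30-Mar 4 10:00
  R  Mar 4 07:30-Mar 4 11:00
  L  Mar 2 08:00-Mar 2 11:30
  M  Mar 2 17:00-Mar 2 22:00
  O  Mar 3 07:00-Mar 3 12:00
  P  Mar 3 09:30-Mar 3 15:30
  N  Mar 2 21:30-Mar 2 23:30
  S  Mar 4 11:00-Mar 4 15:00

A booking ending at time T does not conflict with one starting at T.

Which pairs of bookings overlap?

M & N, O & P, Q & R

Check each pair: they overlap iff neither finishes before the other starts.
Sorted by start: L, M, N, O, P, R, Q, S.
M starts after L ends — done with L.
N starts before M ends → M and N overlap.
O starts after M ends — done with M.
O starts after N ends — done with N.
P starts before O ends → O and P overlap.
R starts after O ends — done with O.
R starts after P ends — done with P.
Q starts before R ends → R and Q overlap.
S starts exactly when R ends (back-to-back, no overlap).
S starts after Q ends.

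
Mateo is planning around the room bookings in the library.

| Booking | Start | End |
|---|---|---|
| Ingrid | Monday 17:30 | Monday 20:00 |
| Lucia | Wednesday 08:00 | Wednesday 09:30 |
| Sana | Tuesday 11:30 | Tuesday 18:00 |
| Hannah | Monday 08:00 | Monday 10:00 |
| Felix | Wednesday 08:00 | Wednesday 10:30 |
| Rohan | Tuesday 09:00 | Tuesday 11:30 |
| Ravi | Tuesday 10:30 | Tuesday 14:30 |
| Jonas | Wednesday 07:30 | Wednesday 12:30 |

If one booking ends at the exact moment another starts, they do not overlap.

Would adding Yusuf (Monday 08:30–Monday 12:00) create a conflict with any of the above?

Yes — it overlaps Hannah

Hannah: starts Monday 08:00 before Yusuf ends Monday 12:00, and ends Monday 10:00 after Yusuf starts Monday 08:30 → overlap.
Ingrid: starts Monday 17:30 at or after Yusuf ends Monday 12:00 → clear.
Rohan: starts Tuesday 09:00 at or after Yusuf ends Monday 12:00 → clear.
Ravi: starts Tuesday 10:30 at or after Yusuf ends Monday 12:00 → clear.
Sana: starts Tuesday 11:30 at or after Yusuf ends Monday 12:00 → clear.
Jonas: starts Wednesday 07:30 at or after Yusuf ends Monday 12:00 → clear.
Felix: starts Wednesday 08:00 at or after Yusuf ends Monday 12:00 → clear.
Lucia: starts Wednesday 08:00 at or after Yusuf ends Monday 12:00 → clear.
Yusuf overlaps Hannah.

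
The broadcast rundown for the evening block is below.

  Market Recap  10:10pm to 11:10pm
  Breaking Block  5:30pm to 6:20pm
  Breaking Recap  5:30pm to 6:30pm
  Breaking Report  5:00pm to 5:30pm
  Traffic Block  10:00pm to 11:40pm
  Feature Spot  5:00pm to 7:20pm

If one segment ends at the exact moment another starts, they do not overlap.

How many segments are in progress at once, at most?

3

Walk through starts and ends in time order (an end at T is processed before a start at T):
5:00pm start Breaking Report → 1
5:00pm start Feature Spot → 2
5:30pm end Breaking Report → 1
5:30pm start Breaking Block → 2
5:30pm start Breaking Recap → 3
6:20pm end Breaking Block → 2
6:30pm end Breaking Recap → 1
7:20pm end Feature Spot → 0
10:00pm start Traffic Block → 1
10:10pm start Market Recap → 2
11:10pm end Market Recap → 1
11:40pm end Traffic Block → 0
Peak is 3, at 5:30pm (Breaking Block, Breaking Recap, Feature Spot).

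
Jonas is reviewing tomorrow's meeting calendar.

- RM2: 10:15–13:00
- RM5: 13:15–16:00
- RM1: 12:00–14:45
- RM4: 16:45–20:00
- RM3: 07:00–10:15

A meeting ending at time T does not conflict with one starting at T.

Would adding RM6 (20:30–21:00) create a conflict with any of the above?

RM3: ends 10:15 at or before RM6 starts 20:30 → clear.
RM2: ends 13:00 at or before RM6 starts 20:30 → clear.
RM1: ends 14:45 at or before RM6 starts 20:30 → clear.
RM5: ends 16:00 at or before RM6 starts 20:30 → clear.
RM4: ends 20:00 at or before RM6 starts 20:30 → clear.

No — it doesn't clash with anything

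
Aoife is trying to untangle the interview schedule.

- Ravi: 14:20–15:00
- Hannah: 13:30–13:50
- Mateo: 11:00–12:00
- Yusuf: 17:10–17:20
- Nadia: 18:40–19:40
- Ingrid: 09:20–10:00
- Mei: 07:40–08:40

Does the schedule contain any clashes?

No

Sorted by start: Mei, Ingrid, Mateo, Hannah, Ravi, Yusuf, Nadia.
Ingrid starts after Mei ends; Mei is clear from here.
Mateo starts after Ingrid ends; Ingrid is clear from here.
Hannah starts after Mateo ends; Mateo is clear from here.
Ravi starts after Hannah ends; Hannah is clear from here.
Yusuf starts after Ravi ends; Ravi is clear from here.
Nadia starts after Yusuf ends.
Every pair is clear; the schedule has no overlaps.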